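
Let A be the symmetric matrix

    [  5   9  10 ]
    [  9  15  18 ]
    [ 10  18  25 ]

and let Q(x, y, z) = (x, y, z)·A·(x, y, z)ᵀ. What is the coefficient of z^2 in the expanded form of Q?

The coefficient of z^2 is the diagonal entry A[3,3] = 25.

25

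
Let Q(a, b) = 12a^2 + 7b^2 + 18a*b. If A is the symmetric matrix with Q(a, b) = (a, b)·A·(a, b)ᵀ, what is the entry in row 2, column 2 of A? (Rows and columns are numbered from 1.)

7

The coefficient of b^2 in Q is 7, and that is exactly A[2,2].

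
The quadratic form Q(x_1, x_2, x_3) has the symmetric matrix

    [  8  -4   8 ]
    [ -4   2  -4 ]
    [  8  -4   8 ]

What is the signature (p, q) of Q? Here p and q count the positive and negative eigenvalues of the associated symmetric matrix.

(1, 0)

Symmetric row and column elimination reduces A to a congruent diagonal form with pivots 8, 0, 0.
That gives 1 positive, 2 zero pivots.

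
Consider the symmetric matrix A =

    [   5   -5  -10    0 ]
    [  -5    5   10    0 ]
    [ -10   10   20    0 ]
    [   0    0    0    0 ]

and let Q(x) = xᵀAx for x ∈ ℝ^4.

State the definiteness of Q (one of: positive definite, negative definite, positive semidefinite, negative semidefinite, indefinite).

Symmetric row and column elimination reduces A to a congruent diagonal form with pivots 5, 0, 0, 0.
So there are 1 positive, 3 zero pivots.
Hence Q is positive semidefinite.

positive semidefinite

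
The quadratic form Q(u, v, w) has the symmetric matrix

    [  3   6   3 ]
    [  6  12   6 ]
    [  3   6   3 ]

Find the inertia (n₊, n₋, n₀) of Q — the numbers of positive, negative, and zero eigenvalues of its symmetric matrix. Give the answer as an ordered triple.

(1, 0, 2)

Symmetric row and column elimination reduces A to a congruent diagonal form with pivots 3, 0, 0.
That gives 1 positive, 2 zero pivots.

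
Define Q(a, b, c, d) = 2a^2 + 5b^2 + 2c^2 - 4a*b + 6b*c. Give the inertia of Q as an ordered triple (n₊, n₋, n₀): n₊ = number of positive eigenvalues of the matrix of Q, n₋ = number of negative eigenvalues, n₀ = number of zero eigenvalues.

Write A = [[2, -2, 0, 0], [-2, 5, 3, 0], [0, 3, 2, 0], [0, 0, 0, 0]].
Symmetric row and column elimination reduces A to a congruent diagonal form with pivots 2, 3, -1, 0.
That gives 2 positive, 1 negative, 1 zero pivots.

(2, 1, 1)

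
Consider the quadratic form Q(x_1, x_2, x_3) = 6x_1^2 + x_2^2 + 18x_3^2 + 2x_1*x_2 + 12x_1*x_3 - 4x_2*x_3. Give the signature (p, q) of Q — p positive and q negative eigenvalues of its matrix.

The symmetric matrix is A = [[6, 1, 6], [1, 1, -2], [6, -2, 18]].
An LDLᵀ factorisation of A has diagonal entries 6, 5/6, 6/5.
Counting signs: 3 positive.

(3, 0)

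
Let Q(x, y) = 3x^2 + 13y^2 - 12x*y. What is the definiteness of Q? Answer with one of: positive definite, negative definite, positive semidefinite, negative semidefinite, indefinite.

The symmetric matrix of Q is [[3, -6], [-6, 13]].
For the 2×2 matrix [[3, -6], [-6, 13]]: det = 3·13 − (-6)² = 3, trace = 16.
det > 0 so both eigenvalues share the sign of the trace; trace = 16 > 0 ⇒ both positive.

positive definite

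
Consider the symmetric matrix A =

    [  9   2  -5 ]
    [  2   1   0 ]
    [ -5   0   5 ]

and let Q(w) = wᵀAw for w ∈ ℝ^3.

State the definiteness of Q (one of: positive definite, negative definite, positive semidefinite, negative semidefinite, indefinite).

Symmetric row and column elimination reduces A to a congruent diagonal form with pivots 9, 5/9, 0.
That gives 2 positive, 1 zero pivots.
Hence Q is positive semidefinite.

positive semidefinite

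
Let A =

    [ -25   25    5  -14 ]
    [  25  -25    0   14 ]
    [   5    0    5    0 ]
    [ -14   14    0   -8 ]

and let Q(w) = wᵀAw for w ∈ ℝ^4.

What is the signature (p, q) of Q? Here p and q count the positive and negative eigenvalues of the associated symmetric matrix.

(1, 3)

By Sylvester's law of inertia any congruent diagonalization of A has 1 positive, 3 negative and 0 zero entries.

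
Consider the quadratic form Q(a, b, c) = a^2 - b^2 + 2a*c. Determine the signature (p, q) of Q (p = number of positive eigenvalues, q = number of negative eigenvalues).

The symmetric matrix is A = [[1, 0, 1], [0, -1, 0], [1, 0, 0]].
An LDLᵀ factorisation of A has diagonal entries 1, -1, -1.
That gives 1 positive, 2 negative pivots.

(1, 2)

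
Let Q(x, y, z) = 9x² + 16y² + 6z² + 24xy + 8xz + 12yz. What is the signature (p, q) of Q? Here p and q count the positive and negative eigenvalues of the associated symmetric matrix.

(2, 1)

The symmetric matrix is A = [[9, 12, 4], [12, 16, 6], [4, 6, 6]].
By Sylvester's law of inertia any congruent diagonalization of A has 2 positive, 1 negative and 0 zero entries.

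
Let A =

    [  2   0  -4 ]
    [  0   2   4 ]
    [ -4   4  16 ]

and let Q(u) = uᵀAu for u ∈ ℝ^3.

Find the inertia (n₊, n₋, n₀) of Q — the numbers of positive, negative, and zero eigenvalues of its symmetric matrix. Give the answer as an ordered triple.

Row-reducing A symmetrically gives the diagonal entries 2, 2, 0.
Counting signs: 2 positive, 1 zero.

(2, 0, 1)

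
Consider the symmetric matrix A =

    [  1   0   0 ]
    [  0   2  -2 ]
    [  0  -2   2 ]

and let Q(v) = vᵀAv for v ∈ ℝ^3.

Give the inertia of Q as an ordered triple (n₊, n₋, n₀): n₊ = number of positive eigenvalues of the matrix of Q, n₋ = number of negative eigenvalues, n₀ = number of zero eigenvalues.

Symmetric row and column elimination reduces A to a congruent diagonal form with pivots 1, 2, 0.
So there are 2 positive, 1 zero pivots.

(2, 0, 1)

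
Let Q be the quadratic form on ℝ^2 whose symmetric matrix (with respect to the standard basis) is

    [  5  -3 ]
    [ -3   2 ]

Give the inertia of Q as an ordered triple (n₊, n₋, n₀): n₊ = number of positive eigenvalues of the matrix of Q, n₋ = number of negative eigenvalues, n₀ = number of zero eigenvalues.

Applying the same elementary operations to the rows and columns of A produces a congruent diagonal matrix with entries 5, 1/5.
Counting signs: 2 positive.

(2, 0, 0)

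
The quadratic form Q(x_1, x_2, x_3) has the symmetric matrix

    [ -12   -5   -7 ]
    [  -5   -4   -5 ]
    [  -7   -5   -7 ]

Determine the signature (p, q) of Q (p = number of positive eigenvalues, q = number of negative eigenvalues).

(0, 3)

Applying the same elementary operations to the rows and columns of A produces a congruent diagonal matrix with entries -12, -23/12, -15/23.
That gives 3 negative pivots.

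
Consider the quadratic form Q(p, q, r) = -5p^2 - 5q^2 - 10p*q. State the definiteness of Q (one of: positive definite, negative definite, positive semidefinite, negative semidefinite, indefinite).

negative semidefinite

The associated matrix is A = [[-5, -5, 0], [-5, -5, 0], [0, 0, 0]].
Applying the same elementary operations to the rows and columns of A produces a congruent diagonal matrix with entries -5, 0, 0.
Counting signs: 1 negative, 2 zero.
Hence Q is negative semidefinite.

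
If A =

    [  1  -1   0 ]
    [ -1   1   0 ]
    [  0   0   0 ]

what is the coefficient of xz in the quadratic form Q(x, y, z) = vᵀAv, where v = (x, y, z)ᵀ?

0

The coefficient of xz is A[1,3] + A[3,1] = 2·0 = 0.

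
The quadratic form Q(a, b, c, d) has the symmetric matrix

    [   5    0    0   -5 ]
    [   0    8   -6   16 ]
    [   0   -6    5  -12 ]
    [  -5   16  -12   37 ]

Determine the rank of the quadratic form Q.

3

Applying the same elementary operations to the rows and columns of A produces a congruent diagonal matrix with entries 5, 8, 1/2, 0.
Counting signs: 3 positive, 1 zero.
The rank is the number of nonzero pivots: 3.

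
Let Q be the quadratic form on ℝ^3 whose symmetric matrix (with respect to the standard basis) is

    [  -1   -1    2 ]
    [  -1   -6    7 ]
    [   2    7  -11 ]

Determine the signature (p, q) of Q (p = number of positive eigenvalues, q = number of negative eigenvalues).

Row-reducing A symmetrically gives the diagonal entries -1, -5, -2.
That gives 3 negative pivots.

(0, 3)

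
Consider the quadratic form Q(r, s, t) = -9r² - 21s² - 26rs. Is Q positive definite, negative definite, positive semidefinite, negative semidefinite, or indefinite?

negative semidefinite

The associated matrix is A = [[-9, -13, 0], [-13, -21, 0], [0, 0, 0]].
Congruent diagonalization of A (simultaneous row and column reduction) yields pivots -9, -20/9, 0.
That gives 2 negative, 1 zero pivots.
Hence Q is negative semidefinite.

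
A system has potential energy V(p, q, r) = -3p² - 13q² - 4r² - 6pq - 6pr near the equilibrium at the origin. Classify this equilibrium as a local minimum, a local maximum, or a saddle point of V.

The Hessian at the origin is H = [[-6, -6, -6], [-6, -26, 0], [-6, 0, -8]].
Symmetric row and column elimination reduces H to a congruent diagonal form with pivots -6, -20, -1/5.
So there are 3 negative pivots.
H is negative definite, so the origin is a strict local maximum.

local maximum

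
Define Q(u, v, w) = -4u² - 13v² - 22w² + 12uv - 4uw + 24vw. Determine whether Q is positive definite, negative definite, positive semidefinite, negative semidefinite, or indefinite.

negative definite

The symmetric matrix is A = [[-4, 6, -2], [6, -13, 12], [-2, 12, -22]].
Row-reducing A symmetrically gives the diagonal entries -4, -4, -3/4.
So there are 3 negative pivots.
Hence Q is negative definite.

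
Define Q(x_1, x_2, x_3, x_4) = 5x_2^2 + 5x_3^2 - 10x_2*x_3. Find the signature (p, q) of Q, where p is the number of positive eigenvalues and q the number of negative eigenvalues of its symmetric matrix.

The symmetric matrix is A = [[0, 0, 0, 0], [0, 5, -5, 0], [0, -5, 5, 0], [0, 0, 0, 0]].
Row-reducing A symmetrically gives the diagonal entries 0, 5, 0, 0.
So there are 1 positive, 3 zero pivots.

(1, 0)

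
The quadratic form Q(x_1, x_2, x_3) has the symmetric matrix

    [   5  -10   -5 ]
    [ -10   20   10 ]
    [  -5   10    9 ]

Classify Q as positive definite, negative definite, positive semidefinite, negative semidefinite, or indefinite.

positive semidefinite

Row-reducing A symmetrically gives the diagonal entries 5, 0, 4.
That gives 2 positive, 1 zero pivots.
Hence Q is positive semidefinite.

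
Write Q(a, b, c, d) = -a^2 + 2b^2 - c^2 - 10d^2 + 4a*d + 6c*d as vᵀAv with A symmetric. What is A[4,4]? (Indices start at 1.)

The coefficient of d^2 in Q is -10, and that is exactly A[4,4].

-10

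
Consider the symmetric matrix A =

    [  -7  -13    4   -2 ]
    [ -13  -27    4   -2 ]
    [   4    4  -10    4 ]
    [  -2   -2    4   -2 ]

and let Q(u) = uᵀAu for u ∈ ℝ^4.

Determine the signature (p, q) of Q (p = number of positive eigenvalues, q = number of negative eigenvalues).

(0, 4)

Row-reducing A symmetrically gives the diagonal entries -7, -20/7, -18/5, -2/9.
Counting signs: 4 negative.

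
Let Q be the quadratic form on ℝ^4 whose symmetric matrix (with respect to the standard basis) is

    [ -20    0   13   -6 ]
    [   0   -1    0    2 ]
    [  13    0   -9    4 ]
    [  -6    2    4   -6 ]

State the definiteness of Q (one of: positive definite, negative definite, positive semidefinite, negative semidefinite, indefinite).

negative definite

Leading principal minors: Δ_1 = -20, Δ_2 = 20, Δ_3 = -11, Δ_4 = 2.
The signs alternate starting with Δ_1 < 0, so by Sylvester's criterion Q is negative definite.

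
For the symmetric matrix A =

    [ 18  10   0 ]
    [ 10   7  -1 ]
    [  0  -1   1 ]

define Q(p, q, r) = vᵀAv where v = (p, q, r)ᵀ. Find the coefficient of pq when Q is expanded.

20

The coefficient of pq is A[1,2] + A[2,1] = 2·10 = 20.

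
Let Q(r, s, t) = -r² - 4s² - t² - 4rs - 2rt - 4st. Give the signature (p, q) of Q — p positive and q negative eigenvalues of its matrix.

(0, 1)

Write A = [[-1, -2, -1], [-2, -4, -2], [-1, -2, -1]].
Row-reducing A symmetrically gives the diagonal entries -1, 0, 0.
Counting signs: 1 negative, 2 zero.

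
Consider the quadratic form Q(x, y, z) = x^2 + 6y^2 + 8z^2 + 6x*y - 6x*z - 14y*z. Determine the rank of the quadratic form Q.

3

Write A = [[1, 3, -3], [3, 6, -7], [-3, -7, 8]].
Applying the same elementary operations to the rows and columns of A produces a congruent diagonal matrix with entries 1, -3, 1/3.
That gives 2 positive, 1 negative pivots.
The rank is the number of nonzero pivots: 3.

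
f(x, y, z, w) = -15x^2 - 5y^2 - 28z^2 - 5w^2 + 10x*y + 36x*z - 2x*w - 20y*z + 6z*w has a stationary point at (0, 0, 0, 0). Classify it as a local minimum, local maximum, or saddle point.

local maximum

The Hessian at the origin is H = [[-30, 10, 36, -2], [10, -10, -20, 0], [36, -20, -56, 6], [-2, 0, 6, -10]].
Symmetric row and column elimination reduces H to a congruent diagonal form with pivots -30, -20/3, -16/5, -15/4.
Counting signs: 4 negative.
H is negative definite, so the origin is a strict local maximum.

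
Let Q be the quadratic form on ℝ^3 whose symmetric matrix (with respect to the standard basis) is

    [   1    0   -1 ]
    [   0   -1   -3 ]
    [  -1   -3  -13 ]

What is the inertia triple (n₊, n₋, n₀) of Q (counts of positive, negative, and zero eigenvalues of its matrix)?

(1, 2, 0)

Congruent diagonalization of A (simultaneous row and column reduction) yields pivots 1, -1, -5.
That gives 1 positive, 2 negative pivots.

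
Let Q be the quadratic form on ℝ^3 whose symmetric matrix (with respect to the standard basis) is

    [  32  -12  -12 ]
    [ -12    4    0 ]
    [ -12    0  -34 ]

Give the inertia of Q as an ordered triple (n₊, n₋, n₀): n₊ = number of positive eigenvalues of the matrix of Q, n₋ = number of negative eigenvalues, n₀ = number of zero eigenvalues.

Applying the same elementary operations to the rows and columns of A produces a congruent diagonal matrix with entries 32, -1/2, 2.
Counting signs: 2 positive, 1 negative.

(2, 1, 0)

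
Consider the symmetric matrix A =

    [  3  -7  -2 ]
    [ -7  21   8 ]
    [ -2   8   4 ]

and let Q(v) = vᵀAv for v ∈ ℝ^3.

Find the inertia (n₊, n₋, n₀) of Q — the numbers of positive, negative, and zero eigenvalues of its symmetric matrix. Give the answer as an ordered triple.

Row-reducing A symmetrically gives the diagonal entries 3, 14/3, 2/7.
That gives 3 positive pivots.

(3, 0, 0)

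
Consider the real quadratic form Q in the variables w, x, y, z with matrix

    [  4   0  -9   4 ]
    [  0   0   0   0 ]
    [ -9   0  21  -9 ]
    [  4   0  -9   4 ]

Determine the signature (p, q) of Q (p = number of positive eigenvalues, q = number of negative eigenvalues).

Row-reducing A symmetrically gives the diagonal entries 4, 0, 3/4, 0.
Counting signs: 2 positive, 2 zero.

(2, 0)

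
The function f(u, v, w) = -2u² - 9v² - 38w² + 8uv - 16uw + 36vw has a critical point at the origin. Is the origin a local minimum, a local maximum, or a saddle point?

The Hessian at the origin is H = [[-4, 8, -16], [8, -18, 36], [-16, 36, -76]].
Symmetric row and column elimination reduces H to a congruent diagonal form with pivots -4, -2, -4.
That gives 3 negative pivots.
H is negative definite, so the origin is a strict local maximum.

local maximum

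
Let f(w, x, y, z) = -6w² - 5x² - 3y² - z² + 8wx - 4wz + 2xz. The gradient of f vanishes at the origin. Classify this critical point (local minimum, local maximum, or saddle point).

The Hessian at the origin is H = [[-12, 8, 0, -4], [8, -10, 0, 2], [0, 0, -6, 0], [-4, 2, 0, -2]].
Row-reducing H symmetrically gives the diagonal entries -12, -14/3, -6, -4/7.
That gives 4 negative pivots.
H is negative definite, so the origin is a strict local maximum.

local maximum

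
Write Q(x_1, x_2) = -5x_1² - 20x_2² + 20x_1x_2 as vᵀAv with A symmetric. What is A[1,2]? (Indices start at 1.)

The coefficient of x_1·x_2 in Q is 20. For a symmetric A this equals A[1,2] + A[2,1] = 2·A[1,2].
So A[1,2] = 20/2 = 10.

10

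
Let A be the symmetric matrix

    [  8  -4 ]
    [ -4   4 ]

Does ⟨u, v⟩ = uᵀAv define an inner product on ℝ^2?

Symmetric row and column elimination reduces A to a congruent diagonal form with pivots 8, 2.
That gives 2 positive pivots.
Hence Q is positive definite.
⟨·,·⟩ is an inner product exactly when A is positive definite.

yes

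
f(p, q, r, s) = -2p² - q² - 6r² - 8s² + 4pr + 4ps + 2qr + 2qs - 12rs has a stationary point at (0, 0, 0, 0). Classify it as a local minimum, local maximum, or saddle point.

local maximum

The Hessian at the origin is H = [[-4, 0, 4, 4], [0, -2, 2, 2], [4, 2, -12, -12], [4, 2, -12, -16]].
Congruent diagonalization of H (simultaneous row and column reduction) yields pivots -4, -2, -6, -4.
That gives 4 negative pivots.
H is negative definite, so the origin is a strict local maximum.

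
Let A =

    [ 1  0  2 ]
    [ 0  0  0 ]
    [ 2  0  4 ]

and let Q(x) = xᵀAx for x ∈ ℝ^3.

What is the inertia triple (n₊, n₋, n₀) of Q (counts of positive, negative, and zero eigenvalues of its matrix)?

(1, 0, 2)

Congruent diagonalization of A (simultaneous row and column reduction) yields pivots 1, 0, 0.
Counting signs: 1 positive, 2 zero.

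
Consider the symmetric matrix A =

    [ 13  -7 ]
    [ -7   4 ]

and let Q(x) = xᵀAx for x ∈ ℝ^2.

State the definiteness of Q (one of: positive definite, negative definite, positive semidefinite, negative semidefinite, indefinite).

Leading principal minors: Δ_1 = 13, Δ_2 = 3.
All leading principal minors are positive, so by Sylvester's criterion Q is positive definite.

positive definite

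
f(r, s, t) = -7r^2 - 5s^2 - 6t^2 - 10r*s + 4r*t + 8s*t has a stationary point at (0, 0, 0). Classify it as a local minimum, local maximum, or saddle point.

The Hessian at the origin is H = [[-14, -10, 4], [-10, -10, 8], [4, 8, -12]].
Congruent diagonalization of H (simultaneous row and column reduction) yields pivots -14, -20/7, -8/5.
That gives 3 negative pivots.
H is negative definite, so the origin is a strict local maximum.

local maximum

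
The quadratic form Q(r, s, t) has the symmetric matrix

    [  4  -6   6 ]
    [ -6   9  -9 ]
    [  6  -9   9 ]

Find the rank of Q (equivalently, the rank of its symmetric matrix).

1

Row-reducing A symmetrically gives the diagonal entries 4, 0, 0.
That gives 1 positive, 2 zero pivots.
The rank is the number of nonzero pivots: 1.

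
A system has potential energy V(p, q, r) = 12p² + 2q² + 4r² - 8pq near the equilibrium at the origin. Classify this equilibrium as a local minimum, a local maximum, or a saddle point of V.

The Hessian at the origin is H = [[24, -8, 0], [-8, 4, 0], [0, 0, 8]].
An LDLᵀ factorisation of H has diagonal entries 24, 4/3, 8.
So there are 3 positive pivots.
H is positive definite, so the origin is a strict local minimum.

local minimum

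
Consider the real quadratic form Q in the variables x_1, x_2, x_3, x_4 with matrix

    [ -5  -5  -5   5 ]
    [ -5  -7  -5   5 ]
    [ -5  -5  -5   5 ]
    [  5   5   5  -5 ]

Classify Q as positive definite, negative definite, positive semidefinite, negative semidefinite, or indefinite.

Row-reducing A symmetrically gives the diagonal entries -5, -2, 0, 0.
That gives 2 negative, 2 zero pivots.
Hence Q is negative semidefinite.

negative semidefinite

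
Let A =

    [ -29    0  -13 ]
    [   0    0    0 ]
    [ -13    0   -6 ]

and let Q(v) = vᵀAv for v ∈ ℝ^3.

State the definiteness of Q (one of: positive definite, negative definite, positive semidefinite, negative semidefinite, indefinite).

negative semidefinite

Applying the same elementary operations to the rows and columns of A produces a congruent diagonal matrix with entries -29, 0, -5/29.
That gives 2 negative, 1 zero pivots.
Hence Q is negative semidefinite.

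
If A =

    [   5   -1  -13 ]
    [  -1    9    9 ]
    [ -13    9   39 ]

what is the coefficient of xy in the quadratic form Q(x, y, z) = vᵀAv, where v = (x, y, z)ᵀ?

The coefficient of xy is A[1,2] + A[2,1] = 2·(-1) = -2.

-2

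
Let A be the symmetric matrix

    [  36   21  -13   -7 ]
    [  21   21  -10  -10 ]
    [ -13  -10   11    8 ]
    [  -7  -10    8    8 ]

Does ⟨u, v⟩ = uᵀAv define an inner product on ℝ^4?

Leading principal minors: Δ_1 = 36, Δ_2 = 315, Δ_3 = 1776, Δ_4 = 45.
All leading principal minors are positive, so by Sylvester's criterion Q is positive definite.
⟨·,·⟩ is an inner product exactly when A is positive definite.

yes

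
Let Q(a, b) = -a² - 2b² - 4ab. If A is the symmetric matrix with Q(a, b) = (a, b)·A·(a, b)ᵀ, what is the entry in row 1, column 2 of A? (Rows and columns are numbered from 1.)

-2

The coefficient of a·b in Q is -4. For a symmetric A this equals A[1,2] + A[2,1] = 2·A[1,2].
So A[1,2] = -4/2 = -2.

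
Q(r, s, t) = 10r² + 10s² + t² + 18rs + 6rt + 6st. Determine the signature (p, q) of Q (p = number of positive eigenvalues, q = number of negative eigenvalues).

(3, 0)

The associated matrix is A = [[10, 9, 3], [9, 10, 3], [3, 3, 1]].
An LDLᵀ factorisation of A has diagonal entries 10, 19/10, 1/19.
That gives 3 positive pivots.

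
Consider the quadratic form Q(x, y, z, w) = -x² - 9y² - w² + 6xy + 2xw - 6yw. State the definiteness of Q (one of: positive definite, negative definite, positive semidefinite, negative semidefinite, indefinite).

negative semidefinite

Write A = [[-1, 3, 0, 1], [3, -9, 0, -3], [0, 0, 0, 0], [1, -3, 0, -1]].
Congruent diagonalization of A (simultaneous row and column reduction) yields pivots -1, 0, 0, 0.
So there are 1 negative, 3 zero pivots.
Hence Q is negative semidefinite.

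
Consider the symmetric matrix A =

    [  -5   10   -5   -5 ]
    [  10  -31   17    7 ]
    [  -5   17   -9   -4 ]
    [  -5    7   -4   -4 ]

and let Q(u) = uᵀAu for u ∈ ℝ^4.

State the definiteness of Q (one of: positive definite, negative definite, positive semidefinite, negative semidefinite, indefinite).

indefinite

Congruent diagonalization of A (simultaneous row and column reduction) yields pivots -5, -11, 5/11, 0.
Counting signs: 1 positive, 2 negative, 1 zero.
Hence Q is indefinite.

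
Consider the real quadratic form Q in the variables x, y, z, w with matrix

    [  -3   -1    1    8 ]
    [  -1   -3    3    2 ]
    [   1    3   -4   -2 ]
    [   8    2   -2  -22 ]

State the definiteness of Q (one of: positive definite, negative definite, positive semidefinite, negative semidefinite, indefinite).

Symmetric row and column elimination reduces A to a congruent diagonal form with pivots -3, -8/3, -1, -1/2.
Counting signs: 4 negative.
Hence Q is negative definite.

negative definite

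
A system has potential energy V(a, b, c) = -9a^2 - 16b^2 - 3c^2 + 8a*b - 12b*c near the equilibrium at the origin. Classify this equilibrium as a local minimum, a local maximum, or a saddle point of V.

local maximum

The Hessian at the origin is H = [[-18, 8, 0], [8, -32, -12], [0, -12, -6]].
Congruent diagonalization of H (simultaneous row and column reduction) yields pivots -18, -256/9, -15/16.
So there are 3 negative pivots.
H is negative definite, so the origin is a strict local maximum.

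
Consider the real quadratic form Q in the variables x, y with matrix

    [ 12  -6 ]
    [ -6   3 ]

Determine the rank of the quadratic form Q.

Applying the same elementary operations to the rows and columns of A produces a congruent diagonal matrix with entries 12, 0.
So there are 1 positive, 1 zero pivots.
The rank is the number of nonzero pivots: 1.

1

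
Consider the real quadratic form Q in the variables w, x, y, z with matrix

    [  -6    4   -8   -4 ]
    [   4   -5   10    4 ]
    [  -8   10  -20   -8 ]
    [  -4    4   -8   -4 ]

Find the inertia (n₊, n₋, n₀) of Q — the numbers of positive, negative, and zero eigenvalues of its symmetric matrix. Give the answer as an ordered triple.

Symmetric row and column elimination reduces A to a congruent diagonal form with pivots -6, -7/3, 0, -4/7.
So there are 3 negative, 1 zero pivots.

(0, 3, 1)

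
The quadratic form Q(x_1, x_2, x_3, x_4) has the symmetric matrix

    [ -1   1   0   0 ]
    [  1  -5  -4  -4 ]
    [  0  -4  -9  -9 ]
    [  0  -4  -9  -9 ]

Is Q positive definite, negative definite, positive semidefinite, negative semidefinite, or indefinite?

negative semidefinite

Applying the same elementary operations to the rows and columns of A produces a congruent diagonal matrix with entries -1, -4, -5, 0.
Counting signs: 3 negative, 1 zero.
Hence Q is negative semidefinite.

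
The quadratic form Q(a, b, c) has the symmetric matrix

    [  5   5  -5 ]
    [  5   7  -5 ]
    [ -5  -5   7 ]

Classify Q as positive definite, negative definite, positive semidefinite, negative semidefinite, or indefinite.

positive definite

Symmetric row and column elimination reduces A to a congruent diagonal form with pivots 5, 2, 2.
That gives 3 positive pivots.
Hence Q is positive definite.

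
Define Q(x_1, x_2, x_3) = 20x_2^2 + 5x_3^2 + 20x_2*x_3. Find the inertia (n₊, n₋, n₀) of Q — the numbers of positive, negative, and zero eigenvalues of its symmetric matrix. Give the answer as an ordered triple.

Write A = [[0, 0, 0], [0, 20, 10], [0, 10, 5]].
Congruent diagonalization of A (simultaneous row and column reduction) yields pivots 0, 20, 0.
So there are 1 positive, 2 zero pivots.

(1, 0, 2)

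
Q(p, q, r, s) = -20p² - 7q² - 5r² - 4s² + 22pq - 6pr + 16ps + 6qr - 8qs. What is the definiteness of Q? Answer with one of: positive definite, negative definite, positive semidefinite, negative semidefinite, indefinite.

The symmetric matrix of Q is A = [[-20, 11, -3, 8], [11, -7, 3, -4], [-3, 3, -5, 0], [8, -4, 0, -4]].
Leading principal minors: Δ_1 = -20, Δ_2 = 19, Δ_3 = -50, Δ_4 = 24.
The signs alternate starting with Δ_1 < 0, so by Sylvester's criterion Q is negative definite.

negative definite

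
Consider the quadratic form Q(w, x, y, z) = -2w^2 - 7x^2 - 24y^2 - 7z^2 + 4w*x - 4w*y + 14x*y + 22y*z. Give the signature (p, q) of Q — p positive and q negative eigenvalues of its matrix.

(1, 3)

The symmetric matrix is A = [[-2, 2, -2, 0], [2, -7, 7, 0], [-2, 7, -24, 11], [0, 0, 11, -7]].
Congruent diagonalization of A (simultaneous row and column reduction) yields pivots -2, -5, -17, 2/17.
That gives 1 positive, 3 negative pivots.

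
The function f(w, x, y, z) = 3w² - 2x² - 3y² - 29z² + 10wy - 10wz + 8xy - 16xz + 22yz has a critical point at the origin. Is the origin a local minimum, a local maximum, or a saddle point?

saddle point

The Hessian at the origin is H = [[6, 0, 10, -10], [0, -4, 8, -16], [10, 8, -6, 22], [-10, -16, 22, -58]].
Applying the same elementary operations to the rows and columns of H produces a congruent diagonal matrix with entries 6, -4, -20/3, -4.
Counting signs: 1 positive, 3 negative.
H is indefinite, so the origin is a saddle point.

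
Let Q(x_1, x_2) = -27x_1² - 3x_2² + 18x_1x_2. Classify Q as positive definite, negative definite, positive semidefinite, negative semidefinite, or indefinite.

negative semidefinite

Write A = [[-27, 9], [9, -3]].
Symmetric row and column elimination reduces A to a congruent diagonal form with pivots -27, 0.
Counting signs: 1 negative, 1 zero.
Hence Q is negative semidefinite.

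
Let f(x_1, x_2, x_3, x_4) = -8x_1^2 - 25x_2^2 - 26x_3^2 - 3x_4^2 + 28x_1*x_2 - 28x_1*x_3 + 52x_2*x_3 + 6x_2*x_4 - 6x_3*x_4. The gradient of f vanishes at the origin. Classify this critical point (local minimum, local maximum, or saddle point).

The Hessian at the origin is H = [[-16, 28, -28, 0], [28, -50, 52, 6], [-28, 52, -52, -6], [0, 6, -6, -6]].
Applying the same elementary operations to the rows and columns of H produces a congruent diagonal matrix with entries -16, -1, 6, 6.
So there are 2 positive, 2 negative pivots.
H is indefinite, so the origin is a saddle point.

saddle point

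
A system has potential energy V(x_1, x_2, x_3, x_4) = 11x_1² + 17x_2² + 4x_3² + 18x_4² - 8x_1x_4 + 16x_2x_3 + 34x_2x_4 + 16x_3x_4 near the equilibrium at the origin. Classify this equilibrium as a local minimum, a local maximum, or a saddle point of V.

The Hessian at the origin is H = [[22, 0, 0, -8], [0, 34, 16, 34], [0, 16, 8, 16], [-8, 34, 16, 36]].
Row-reducing H symmetrically gives the diagonal entries 22, 34, 8/17, -10/11.
So there are 3 positive, 1 negative pivots.
H is indefinite, so the origin is a saddle point.

saddle point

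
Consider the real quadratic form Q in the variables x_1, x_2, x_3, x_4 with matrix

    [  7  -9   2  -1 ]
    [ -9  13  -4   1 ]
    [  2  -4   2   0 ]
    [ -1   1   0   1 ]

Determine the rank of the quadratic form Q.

3

Row-reducing A symmetrically gives the diagonal entries 7, 10/7, 0, 4/5.
So there are 3 positive, 1 zero pivots.
The rank is the number of nonzero pivots: 3.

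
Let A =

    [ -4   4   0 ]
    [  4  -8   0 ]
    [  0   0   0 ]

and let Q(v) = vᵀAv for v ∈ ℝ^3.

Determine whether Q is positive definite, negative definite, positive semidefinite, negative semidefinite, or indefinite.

negative semidefinite

Applying the same elementary operations to the rows and columns of A produces a congruent diagonal matrix with entries -4, -4, 0.
So there are 2 negative, 1 zero pivots.
Hence Q is negative semidefinite.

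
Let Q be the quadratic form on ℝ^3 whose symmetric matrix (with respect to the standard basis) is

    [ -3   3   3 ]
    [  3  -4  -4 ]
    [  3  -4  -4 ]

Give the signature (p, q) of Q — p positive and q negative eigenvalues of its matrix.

(0, 2)

Row-reducing A symmetrically gives the diagonal entries -3, -1, 0.
So there are 2 negative, 1 zero pivots.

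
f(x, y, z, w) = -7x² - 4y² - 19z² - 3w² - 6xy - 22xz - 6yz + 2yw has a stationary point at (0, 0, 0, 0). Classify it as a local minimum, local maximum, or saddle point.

The Hessian at the origin is H = [[-14, -6, -22, 0], [-6, -8, -6, 2], [-22, -6, -38, 0], [0, 2, 0, -6]].
An LDLᵀ factorisation of H has diagonal entries -14, -38/7, -24/19, -4.
So there are 4 negative pivots.
H is negative definite, so the origin is a strict local maximum.

local maximum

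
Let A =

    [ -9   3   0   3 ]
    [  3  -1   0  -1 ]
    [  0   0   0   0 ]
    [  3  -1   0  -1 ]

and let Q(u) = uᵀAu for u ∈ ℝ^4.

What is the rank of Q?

1

Row-reducing A symmetrically gives the diagonal entries -9, 0, 0, 0.
So there are 1 negative, 3 zero pivots.
The rank is the number of nonzero pivots: 1.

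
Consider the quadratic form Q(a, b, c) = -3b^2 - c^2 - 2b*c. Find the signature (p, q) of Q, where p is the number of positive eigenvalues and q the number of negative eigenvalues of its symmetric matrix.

(0, 2)

Write A = [[0, 0, 0], [0, -3, -1], [0, -1, -1]].
Congruent diagonalization of A (simultaneous row and column reduction) yields pivots 0, -3, -2/3.
So there are 2 negative, 1 zero pivots.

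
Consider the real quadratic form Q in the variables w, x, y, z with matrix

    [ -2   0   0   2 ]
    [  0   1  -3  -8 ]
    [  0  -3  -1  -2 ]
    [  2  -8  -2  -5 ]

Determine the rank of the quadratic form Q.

4

An LDLᵀ factorisation of A has diagonal entries -2, 1, -10, 3/5.
So there are 2 positive, 2 negative pivots.
The rank is the number of nonzero pivots: 4.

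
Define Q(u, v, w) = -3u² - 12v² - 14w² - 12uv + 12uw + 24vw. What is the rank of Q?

The symmetric matrix is A = [[-3, -6, 6], [-6, -12, 12], [6, 12, -14]].
Applying the same elementary operations to the rows and columns of A produces a congruent diagonal matrix with entries -3, 0, -2.
So there are 2 negative, 1 zero pivots.
The rank is the number of nonzero pivots: 2.

2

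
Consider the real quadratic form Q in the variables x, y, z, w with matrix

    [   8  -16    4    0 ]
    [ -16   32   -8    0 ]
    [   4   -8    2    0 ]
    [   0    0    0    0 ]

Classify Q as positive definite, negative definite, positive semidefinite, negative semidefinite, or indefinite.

Congruent diagonalization of A (simultaneous row and column reduction) yields pivots 8, 0, 0, 0.
Counting signs: 1 positive, 3 zero.
Hence Q is positive semidefinite.

positive semidefinite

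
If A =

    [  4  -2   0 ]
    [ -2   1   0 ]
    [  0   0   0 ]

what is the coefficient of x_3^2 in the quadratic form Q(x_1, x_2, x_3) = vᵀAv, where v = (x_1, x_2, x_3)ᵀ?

The coefficient of x_3^2 is the diagonal entry A[3,3] = 0.

0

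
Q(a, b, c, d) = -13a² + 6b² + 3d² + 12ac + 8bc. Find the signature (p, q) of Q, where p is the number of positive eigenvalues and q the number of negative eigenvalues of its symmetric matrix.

(3, 1)

The associated matrix is A = [[-13, 0, 6, 0], [0, 6, 4, 0], [6, 4, 0, 0], [0, 0, 0, 3]].
Congruent diagonalization of A (simultaneous row and column reduction) yields pivots -13, 6, 4/39, 3.
That gives 3 positive, 1 negative pivots.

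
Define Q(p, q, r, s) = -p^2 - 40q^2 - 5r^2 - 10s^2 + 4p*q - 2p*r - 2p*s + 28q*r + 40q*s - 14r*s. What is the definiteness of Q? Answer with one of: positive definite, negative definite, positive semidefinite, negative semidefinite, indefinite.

negative semidefinite

Write A = [[-1, 2, -1, -1], [2, -40, 14, 20], [-1, 14, -5, -7], [-1, 20, -7, -10]].
Applying the same elementary operations to the rows and columns of A produces a congruent diagonal matrix with entries -1, -36, 0, 0.
That gives 2 negative, 2 zero pivots.
Hence Q is negative semidefinite.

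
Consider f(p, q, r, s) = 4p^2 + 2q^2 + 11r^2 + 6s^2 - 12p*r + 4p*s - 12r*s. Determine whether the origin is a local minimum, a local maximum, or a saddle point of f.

The Hessian at the origin is H = [[8, 0, -12, 4], [0, 4, 0, 0], [-12, 0, 22, -12], [4, 0, -12, 12]].
Congruent diagonalization of H (simultaneous row and column reduction) yields pivots 8, 4, 4, 1.
Counting signs: 4 positive.
H is positive definite, so the origin is a strict local minimum.

local minimum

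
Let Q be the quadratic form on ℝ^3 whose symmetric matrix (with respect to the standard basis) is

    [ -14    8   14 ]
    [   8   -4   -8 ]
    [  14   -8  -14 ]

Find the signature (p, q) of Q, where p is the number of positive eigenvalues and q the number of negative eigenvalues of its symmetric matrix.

(1, 1)

Applying the same elementary operations to the rows and columns of A produces a congruent diagonal matrix with entries -14, 4/7, 0.
That gives 1 positive, 1 negative, 1 zero pivots.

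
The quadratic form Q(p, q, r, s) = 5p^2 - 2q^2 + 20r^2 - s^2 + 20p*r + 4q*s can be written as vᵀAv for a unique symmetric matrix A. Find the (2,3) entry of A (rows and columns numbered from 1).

The coefficient of q·r in Q is 0. For a symmetric A this equals A[2,3] + A[3,2] = 2·A[2,3].
So A[2,3] = 0/2 = 0.

0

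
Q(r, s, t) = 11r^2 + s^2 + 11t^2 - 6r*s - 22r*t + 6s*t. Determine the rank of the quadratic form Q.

2

The symmetric matrix is A = [[11, -3, -11], [-3, 1, 3], [-11, 3, 11]].
Congruent diagonalization of A (simultaneous row and column reduction) yields pivots 11, 2/11, 0.
So there are 2 positive, 1 zero pivots.
The rank is the number of nonzero pivots: 2.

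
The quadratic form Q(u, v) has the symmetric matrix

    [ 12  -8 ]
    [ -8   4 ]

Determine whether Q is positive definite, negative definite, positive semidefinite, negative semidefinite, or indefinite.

indefinite

Congruent diagonalization of A (simultaneous row and column reduction) yields pivots 12, -4/3.
That gives 1 positive, 1 negative pivots.
Hence Q is indefinite.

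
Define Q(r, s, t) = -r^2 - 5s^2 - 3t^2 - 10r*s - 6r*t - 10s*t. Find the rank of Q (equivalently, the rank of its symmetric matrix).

The symmetric matrix is A = [[-1, -5, -3], [-5, -5, -5], [-3, -5, -3]].
Applying the same elementary operations to the rows and columns of A produces a congruent diagonal matrix with entries -1, 20, 1.
So there are 2 positive, 1 negative pivots.
The rank is the number of nonzero pivots: 3.

3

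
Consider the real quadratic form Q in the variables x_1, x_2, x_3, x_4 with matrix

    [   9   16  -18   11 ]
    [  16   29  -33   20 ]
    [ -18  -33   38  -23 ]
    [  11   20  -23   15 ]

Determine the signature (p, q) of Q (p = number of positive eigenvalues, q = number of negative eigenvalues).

An LDLᵀ factorisation of A has diagonal entries 9, 5/9, 1/5, 1.
Counting signs: 4 positive.

(4, 0)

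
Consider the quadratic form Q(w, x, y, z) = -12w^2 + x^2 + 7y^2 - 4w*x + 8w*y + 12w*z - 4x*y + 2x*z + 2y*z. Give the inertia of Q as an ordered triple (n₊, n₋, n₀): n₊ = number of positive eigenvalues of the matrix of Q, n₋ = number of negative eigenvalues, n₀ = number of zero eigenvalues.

The symmetric matrix is A = [[-12, -2, 4, 6], [-2, 1, -2, 1], [4, -2, 7, 1], [6, 1, 1, 0]].
Applying the same elementary operations to the rows and columns of A produces a congruent diagonal matrix with entries -12, 4/3, 3, 0.
That gives 2 positive, 1 negative, 1 zero pivots.

(2, 1, 1)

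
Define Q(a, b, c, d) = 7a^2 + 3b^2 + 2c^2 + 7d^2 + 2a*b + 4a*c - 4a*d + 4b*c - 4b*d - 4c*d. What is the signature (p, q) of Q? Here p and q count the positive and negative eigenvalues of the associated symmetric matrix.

(4, 0)

The associated matrix is A = [[7, 1, 2, -2], [1, 3, 2, -2], [2, 2, 2, -2], [-2, -2, -2, 7]].
Congruent diagonalization of A (simultaneous row and column reduction) yields pivots 7, 20/7, 2/5, 5.
That gives 4 positive pivots.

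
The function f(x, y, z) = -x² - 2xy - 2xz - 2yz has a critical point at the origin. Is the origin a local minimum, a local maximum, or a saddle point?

The Hessian at the origin is H = [[-2, -2, -2], [-2, 0, -2], [-2, -2, 0]].
Symmetric row and column elimination reduces H to a congruent diagonal form with pivots -2, 2, 2.
Counting signs: 2 positive, 1 negative.
H is indefinite, so the origin is a saddle point.

saddle point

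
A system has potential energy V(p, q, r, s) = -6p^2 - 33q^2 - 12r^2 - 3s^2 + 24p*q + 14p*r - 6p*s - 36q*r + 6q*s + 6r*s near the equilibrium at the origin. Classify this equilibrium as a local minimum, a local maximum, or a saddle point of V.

local maximum

The Hessian at the origin is H = [[-12, 24, 14, -6], [24, -66, -36, 6], [14, -36, -24, 6], [-6, 6, 6, -6]].
Symmetric row and column elimination reduces H to a congruent diagonal form with pivots -12, -18, -37/9, -12/37.
That gives 4 negative pivots.
H is negative definite, so the origin is a strict local maximum.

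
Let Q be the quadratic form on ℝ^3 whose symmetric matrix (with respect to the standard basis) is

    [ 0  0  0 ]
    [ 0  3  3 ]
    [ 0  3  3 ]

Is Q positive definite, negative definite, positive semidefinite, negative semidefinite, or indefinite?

Row-reducing A symmetrically gives the diagonal entries 0, 3, 0.
So there are 1 positive, 2 zero pivots.
Hence Q is positive semidefinite.

positive semidefinite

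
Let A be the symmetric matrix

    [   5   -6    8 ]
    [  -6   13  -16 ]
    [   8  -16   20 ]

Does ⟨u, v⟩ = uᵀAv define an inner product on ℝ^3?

yes

Row-reducing A symmetrically gives the diagonal entries 5, 29/5, 4/29.
So there are 3 positive pivots.
Hence Q is positive definite.
⟨·,·⟩ is an inner product exactly when A is positive definite.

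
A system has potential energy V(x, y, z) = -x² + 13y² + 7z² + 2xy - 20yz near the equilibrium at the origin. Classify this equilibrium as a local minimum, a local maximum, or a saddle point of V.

The Hessian at the origin is H = [[-2, 2, 0], [2, 26, -20], [0, -20, 14]].
Congruent diagonalization of H (simultaneous row and column reduction) yields pivots -2, 28, -2/7.
So there are 1 positive, 2 negative pivots.
H is indefinite, so the origin is a saddle point.

saddle point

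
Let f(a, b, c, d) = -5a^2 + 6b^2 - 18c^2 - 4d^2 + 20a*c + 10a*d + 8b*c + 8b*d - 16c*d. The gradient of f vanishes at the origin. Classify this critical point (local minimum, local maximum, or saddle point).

saddle point

The Hessian at the origin is H = [[-10, 0, 20, 10], [0, 12, 8, 8], [20, 8, -36, -16], [10, 8, -16, -8]].
Applying the same elementary operations to the rows and columns of H produces a congruent diagonal matrix with entries -10, 12, -4/3, -2.
Counting signs: 1 positive, 3 negative.
H is indefinite, so the origin is a saddle point.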